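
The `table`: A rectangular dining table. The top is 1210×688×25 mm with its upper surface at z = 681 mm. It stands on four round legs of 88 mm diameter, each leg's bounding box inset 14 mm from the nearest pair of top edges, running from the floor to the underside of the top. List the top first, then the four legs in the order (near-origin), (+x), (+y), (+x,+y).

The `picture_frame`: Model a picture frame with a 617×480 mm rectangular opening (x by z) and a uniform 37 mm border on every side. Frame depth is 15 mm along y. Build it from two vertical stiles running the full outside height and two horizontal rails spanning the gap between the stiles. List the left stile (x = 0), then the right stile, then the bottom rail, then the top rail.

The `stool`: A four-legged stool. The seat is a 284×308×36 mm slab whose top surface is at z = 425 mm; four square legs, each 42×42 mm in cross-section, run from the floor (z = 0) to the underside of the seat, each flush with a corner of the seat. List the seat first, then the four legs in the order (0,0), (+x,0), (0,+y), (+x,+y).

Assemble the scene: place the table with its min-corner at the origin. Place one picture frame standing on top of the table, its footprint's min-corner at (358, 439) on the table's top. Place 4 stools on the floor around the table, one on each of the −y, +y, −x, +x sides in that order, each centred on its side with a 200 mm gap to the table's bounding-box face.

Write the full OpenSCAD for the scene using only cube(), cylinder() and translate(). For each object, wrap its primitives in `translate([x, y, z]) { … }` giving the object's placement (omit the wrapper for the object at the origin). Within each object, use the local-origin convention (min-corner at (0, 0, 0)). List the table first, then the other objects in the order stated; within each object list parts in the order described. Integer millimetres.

translate([0, 0, 656]) cube([1210, 688, 25]);
translate([58, 58, 0]) cylinder(h = 656, r = 44);
translate([1152, 58, 0]) cylinder(h = 656, r = 44);
translate([58, 630, 0]) cylinder(h = 656, r = 44);
translate([1152, 630, 0]) cylinder(h = 656, r = 44);
translate([358, 439, 681]) {
  cube([37, 15, 554]);
  translate([654, 0, 0]) cube([37, 15, 554]);
  translate([37, 0, 0]) cube([617, 15, 37]);
  translate([37, 0, 517]) cube([617, 15, 37]);
}
translate([463, -508, 0]) {
  translate([0, 0, 389]) cube([284, 308, 36]);
  cube([42, 42, 389]);
  translate([242, 0, 0]) cube([42, 42, 389]);
  translate([0, 266, 0]) cube([42, 42, 389]);
  translate([242, 266, 0]) cube([42, 42, 389]);
}
translate([463, 888, 0]) {
  translate([0, 0, 389]) cube([284, 308, 36]);
  cube([42, 42, 389]);
  translate([242, 0, 0]) cube([42, 42, 389]);
  translate([0, 266, 0]) cube([42, 42, 389]);
  translate([242, 266, 0]) cube([42, 42, 389]);
}
translate([-484, 190, 0]) {
  translate([0, 0, 389]) cube([284, 308, 36]);
  cube([42, 42, 389]);
  translate([242, 0, 0]) cube([42, 42, 389]);
  translate([0, 266, 0]) cube([42, 42, 389]);
  translate([242, 266, 0]) cube([42, 42, 389]);
}
translate([1410, 190, 0]) {
  translate([0, 0, 389]) cube([284, 308, 36]);
  cube([42, 42, 389]);
  translate([242, 0, 0]) cube([42, 42, 389]);
  translate([0, 266, 0]) cube([42, 42, 389]);
  translate([242, 266, 0]) cube([42, 42, 389]);
}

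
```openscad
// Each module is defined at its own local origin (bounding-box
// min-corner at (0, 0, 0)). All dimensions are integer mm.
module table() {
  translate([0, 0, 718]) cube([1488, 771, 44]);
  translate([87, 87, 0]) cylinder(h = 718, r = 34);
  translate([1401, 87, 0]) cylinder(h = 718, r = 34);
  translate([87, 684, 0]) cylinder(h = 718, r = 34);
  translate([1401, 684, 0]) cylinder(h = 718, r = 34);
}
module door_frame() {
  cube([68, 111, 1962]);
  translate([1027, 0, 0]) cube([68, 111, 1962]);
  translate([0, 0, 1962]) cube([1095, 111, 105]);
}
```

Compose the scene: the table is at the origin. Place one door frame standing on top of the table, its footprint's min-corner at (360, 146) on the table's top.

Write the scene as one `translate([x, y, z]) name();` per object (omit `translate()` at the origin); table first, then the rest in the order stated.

table();
translate([360, 146, 762]) door_frame();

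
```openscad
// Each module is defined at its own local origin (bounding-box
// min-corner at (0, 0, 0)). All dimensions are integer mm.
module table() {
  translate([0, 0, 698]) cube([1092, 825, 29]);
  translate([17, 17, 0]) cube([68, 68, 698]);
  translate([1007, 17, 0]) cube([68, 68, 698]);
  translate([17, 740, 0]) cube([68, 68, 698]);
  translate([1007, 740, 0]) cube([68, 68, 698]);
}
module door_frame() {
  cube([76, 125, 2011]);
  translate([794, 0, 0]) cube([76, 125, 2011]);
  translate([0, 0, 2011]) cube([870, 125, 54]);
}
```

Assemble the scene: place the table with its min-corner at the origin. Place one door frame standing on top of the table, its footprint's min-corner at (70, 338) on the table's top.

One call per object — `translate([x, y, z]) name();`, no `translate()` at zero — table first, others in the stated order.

table();
translate([70, 338, 727]) door_frame();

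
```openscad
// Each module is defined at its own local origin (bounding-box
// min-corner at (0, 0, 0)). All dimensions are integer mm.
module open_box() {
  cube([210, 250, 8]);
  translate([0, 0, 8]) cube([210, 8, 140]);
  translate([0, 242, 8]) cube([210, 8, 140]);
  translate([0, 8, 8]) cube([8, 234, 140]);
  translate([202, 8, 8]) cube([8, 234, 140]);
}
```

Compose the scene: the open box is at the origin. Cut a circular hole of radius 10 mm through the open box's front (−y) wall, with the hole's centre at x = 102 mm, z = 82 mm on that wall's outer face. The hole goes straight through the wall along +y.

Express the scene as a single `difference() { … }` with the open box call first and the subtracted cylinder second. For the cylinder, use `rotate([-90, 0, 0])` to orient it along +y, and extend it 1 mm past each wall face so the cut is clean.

difference() {
  open_box();
  translate([102, -1, 82]) rotate([-90, 0, 0]) cylinder(h = 10, r = 10);
}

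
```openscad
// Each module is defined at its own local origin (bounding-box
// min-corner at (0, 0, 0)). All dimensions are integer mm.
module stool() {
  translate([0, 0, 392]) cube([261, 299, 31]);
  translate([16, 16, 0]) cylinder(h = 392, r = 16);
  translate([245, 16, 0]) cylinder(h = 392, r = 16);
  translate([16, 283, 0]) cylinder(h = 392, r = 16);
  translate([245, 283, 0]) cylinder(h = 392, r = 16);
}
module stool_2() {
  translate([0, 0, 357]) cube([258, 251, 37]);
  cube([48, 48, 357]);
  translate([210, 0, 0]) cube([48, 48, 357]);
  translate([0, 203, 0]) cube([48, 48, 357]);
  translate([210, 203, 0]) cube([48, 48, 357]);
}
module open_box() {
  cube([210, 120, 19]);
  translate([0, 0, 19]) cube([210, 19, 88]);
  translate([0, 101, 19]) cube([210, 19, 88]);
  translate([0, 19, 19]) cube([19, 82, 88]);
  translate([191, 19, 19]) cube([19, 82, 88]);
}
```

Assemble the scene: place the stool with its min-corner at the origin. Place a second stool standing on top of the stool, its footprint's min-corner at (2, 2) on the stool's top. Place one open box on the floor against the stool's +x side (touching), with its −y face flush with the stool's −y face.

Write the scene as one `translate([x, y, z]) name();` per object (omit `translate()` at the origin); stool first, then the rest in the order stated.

stool();
translate([2, 2, 423]) stool_2();
translate([261, 0, 0]) open_box();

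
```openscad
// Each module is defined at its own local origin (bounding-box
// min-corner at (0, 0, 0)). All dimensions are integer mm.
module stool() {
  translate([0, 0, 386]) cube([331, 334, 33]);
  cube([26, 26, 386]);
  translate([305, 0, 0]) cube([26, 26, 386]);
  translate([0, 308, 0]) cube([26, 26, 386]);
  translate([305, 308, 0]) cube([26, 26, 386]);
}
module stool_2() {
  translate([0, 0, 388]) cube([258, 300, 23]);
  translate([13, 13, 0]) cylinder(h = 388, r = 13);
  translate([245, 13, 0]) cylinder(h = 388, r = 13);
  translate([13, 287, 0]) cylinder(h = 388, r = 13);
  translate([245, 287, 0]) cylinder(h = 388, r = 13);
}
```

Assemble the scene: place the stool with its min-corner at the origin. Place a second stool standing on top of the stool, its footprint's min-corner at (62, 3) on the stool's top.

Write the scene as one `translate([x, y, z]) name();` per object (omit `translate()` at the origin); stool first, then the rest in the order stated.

stool();
translate([62, 3, 419]) stool_2();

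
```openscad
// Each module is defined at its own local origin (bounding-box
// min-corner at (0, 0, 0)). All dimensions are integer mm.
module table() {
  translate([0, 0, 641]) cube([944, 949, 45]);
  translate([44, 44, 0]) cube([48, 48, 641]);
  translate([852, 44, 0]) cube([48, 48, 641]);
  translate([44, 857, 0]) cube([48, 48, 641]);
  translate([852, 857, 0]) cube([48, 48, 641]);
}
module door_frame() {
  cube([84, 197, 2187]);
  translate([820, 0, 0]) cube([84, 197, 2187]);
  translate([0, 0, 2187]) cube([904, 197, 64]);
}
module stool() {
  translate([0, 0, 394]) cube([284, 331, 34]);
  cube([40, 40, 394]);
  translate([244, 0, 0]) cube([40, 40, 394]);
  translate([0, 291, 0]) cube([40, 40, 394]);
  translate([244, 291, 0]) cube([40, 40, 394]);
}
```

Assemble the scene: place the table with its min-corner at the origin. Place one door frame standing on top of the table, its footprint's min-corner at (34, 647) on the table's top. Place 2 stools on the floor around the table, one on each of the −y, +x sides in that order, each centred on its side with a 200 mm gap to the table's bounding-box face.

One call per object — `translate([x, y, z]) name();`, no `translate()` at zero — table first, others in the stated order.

table();
translate([34, 647, 686]) door_frame();
translate([330, -531, 0]) stool();
translate([1144, 309, 0]) stool();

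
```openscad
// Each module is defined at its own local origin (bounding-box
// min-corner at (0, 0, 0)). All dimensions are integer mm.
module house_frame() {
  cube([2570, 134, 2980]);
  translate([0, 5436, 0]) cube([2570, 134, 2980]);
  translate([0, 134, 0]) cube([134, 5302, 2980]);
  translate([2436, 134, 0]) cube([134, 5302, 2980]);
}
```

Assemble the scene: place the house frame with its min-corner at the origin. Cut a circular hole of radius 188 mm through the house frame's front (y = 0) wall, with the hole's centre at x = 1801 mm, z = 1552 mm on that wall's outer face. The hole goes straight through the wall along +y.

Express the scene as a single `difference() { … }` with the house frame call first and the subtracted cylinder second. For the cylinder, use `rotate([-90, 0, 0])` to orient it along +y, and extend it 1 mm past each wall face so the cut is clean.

difference() {
  house_frame();
  translate([1801, -1, 1552]) rotate([-90, 0, 0]) cylinder(h = 136, r = 188);
}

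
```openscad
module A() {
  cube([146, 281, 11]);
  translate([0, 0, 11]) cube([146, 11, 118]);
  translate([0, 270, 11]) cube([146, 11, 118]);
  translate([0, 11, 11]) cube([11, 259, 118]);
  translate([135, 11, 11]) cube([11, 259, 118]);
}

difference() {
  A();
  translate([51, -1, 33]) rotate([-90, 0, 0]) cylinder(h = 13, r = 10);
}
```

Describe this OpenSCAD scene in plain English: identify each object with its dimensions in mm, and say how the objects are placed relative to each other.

A is an open-topped rectangular box: outside dimensions 146×281×129 mm, with a uniform wall and base thickness of 11 mm. The base is a full 146×281 slab on the floor; four walls sit on top of the base. The front and back walls (the −y and +y sides) span the full width; the two side walls fit between them.

The open box has a circular hole of radius 10 mm through its front wall, centred at (x = 51, z = 33).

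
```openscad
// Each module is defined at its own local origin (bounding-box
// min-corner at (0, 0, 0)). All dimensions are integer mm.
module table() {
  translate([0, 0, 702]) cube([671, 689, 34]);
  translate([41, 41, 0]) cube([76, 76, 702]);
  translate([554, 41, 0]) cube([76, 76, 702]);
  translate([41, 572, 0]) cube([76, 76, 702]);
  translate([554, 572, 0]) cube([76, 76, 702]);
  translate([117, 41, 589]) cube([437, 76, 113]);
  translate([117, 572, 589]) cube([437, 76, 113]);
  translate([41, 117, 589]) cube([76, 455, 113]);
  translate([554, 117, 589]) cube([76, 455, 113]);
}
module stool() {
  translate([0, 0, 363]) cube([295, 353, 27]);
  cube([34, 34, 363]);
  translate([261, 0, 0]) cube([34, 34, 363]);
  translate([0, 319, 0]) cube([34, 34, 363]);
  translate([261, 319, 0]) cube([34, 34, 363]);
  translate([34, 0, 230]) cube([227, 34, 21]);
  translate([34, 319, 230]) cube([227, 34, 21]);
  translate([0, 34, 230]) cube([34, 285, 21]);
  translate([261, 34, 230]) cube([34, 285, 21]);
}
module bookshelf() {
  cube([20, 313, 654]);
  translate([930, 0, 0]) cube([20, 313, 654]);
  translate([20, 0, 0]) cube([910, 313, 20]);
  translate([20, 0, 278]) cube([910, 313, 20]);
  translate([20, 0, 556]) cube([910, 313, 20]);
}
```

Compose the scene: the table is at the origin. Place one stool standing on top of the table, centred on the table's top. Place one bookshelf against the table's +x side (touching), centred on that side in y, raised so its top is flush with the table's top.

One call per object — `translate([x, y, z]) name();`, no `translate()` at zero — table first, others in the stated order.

table();
translate([188, 168, 736]) stool();
translate([671, 188, 82]) bookshelf();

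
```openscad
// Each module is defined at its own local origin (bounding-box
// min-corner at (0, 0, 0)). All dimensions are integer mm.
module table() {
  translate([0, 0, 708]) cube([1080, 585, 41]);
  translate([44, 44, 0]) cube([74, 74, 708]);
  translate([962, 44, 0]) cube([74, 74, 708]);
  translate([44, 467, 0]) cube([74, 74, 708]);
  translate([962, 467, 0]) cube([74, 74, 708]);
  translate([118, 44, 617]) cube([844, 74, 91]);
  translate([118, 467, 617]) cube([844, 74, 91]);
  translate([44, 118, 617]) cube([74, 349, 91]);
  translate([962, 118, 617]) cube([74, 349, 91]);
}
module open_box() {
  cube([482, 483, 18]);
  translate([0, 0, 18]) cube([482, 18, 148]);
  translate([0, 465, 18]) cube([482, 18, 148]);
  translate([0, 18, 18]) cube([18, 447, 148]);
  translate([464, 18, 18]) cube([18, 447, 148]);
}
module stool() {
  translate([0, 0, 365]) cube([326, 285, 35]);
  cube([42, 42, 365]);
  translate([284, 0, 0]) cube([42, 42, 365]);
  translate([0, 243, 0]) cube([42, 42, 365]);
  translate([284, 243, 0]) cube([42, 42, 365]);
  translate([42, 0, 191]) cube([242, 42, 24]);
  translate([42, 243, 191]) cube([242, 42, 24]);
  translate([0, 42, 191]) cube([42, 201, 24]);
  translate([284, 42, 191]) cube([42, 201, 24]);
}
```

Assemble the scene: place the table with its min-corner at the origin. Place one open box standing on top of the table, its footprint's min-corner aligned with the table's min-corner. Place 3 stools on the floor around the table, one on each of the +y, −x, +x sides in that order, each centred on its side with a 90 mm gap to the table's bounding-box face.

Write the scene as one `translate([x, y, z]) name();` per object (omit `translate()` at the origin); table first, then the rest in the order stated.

table();
translate([0, 0, 749]) open_box();
translate([377, 675, 0]) stool();
translate([-416, 150, 0]) stool();
translate([1170, 150, 0]) stool();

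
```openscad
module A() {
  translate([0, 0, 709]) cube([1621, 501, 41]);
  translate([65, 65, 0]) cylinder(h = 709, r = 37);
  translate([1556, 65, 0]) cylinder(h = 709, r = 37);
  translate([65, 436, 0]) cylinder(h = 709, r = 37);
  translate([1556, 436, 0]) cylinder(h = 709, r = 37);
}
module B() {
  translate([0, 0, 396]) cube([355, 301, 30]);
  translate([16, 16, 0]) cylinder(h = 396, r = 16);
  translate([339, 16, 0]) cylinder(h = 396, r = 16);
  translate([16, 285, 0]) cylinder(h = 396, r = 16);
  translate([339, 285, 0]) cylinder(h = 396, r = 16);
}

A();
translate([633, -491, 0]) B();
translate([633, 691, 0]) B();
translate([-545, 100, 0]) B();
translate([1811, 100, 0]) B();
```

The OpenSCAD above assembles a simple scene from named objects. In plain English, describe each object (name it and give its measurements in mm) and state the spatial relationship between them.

A is a table: top 1621 mm (x) × 501 mm (y), 41 mm thick, upper face at z = 750 mm, on four round legs of 74 mm diameter, each leg's bounding box inset 28 mm from the nearest pair of top edges, running from z = 0 to the bottom of the top.

B is a four-legged stool. The seat is a 355×301×30 mm slab whose top surface is at z = 426 mm; four round legs, each 32 mm in diameter, run from the floor (z = 0) to the underside of the seat, each leg's axis is inset half a diameter from the nearest pair of seat edges (so the leg's bounding box is flush with the corner).

Four stools sit around the table at the −y, +y, −x, +x sides.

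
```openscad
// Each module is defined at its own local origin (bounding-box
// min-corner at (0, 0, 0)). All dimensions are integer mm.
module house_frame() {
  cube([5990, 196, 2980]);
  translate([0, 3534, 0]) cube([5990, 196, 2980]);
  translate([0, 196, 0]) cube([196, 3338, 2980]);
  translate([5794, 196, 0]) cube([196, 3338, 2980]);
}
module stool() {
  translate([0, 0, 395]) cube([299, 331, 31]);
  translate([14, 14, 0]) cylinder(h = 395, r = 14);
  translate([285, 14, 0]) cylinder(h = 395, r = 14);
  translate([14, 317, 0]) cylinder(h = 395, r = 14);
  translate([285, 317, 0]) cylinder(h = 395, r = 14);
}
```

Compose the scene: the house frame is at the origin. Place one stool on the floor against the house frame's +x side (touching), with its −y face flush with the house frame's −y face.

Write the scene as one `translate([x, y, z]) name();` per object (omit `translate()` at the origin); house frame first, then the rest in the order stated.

house_frame();
translate([5990, 0, 0]) stool();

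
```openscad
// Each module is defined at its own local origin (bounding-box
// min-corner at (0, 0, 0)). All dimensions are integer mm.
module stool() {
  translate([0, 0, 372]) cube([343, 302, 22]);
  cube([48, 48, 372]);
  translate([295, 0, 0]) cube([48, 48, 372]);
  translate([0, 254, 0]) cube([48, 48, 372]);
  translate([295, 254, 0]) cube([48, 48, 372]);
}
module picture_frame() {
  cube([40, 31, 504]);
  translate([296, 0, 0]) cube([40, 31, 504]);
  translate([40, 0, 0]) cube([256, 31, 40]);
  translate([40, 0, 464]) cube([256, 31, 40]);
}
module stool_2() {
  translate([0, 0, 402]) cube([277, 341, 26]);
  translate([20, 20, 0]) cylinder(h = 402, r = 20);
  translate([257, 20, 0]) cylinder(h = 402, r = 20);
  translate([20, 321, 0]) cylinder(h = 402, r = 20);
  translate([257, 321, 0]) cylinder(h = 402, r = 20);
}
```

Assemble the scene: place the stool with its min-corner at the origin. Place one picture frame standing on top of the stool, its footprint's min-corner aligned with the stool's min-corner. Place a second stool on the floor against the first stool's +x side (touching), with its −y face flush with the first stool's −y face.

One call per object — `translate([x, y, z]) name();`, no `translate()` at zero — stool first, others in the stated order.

stool();
translate([0, 0, 394]) picture_frame();
translate([343, 0, 0]) stool_2();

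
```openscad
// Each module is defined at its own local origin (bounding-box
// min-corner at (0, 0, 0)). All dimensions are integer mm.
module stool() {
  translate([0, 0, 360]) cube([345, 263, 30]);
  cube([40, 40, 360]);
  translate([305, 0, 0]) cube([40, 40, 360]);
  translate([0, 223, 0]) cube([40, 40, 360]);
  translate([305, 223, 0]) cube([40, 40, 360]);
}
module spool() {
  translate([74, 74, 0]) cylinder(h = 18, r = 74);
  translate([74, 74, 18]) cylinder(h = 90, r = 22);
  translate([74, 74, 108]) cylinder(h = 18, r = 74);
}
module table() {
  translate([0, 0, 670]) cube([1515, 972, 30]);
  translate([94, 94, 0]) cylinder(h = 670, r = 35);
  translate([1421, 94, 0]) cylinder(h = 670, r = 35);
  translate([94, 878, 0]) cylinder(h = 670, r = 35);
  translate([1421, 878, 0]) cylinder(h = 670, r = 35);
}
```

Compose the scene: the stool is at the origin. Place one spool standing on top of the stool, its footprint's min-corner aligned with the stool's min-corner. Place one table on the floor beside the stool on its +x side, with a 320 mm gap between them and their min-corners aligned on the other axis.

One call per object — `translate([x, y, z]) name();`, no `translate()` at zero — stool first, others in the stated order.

stool();
translate([0, 0, 390]) spool();
translate([665, 0, 0]) table();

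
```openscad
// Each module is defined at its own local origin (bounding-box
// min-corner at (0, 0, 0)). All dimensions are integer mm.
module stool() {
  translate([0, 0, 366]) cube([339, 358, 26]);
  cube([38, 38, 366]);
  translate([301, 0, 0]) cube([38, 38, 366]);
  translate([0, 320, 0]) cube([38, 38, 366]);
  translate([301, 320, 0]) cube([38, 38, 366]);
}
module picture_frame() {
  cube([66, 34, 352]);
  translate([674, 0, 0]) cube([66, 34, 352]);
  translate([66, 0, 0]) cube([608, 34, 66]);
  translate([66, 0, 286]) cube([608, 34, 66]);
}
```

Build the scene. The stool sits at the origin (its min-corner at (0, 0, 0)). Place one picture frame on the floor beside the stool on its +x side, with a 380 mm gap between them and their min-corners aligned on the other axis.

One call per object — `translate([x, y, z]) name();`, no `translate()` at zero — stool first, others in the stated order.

stool();
translate([719, 0, 0]) picture_frame();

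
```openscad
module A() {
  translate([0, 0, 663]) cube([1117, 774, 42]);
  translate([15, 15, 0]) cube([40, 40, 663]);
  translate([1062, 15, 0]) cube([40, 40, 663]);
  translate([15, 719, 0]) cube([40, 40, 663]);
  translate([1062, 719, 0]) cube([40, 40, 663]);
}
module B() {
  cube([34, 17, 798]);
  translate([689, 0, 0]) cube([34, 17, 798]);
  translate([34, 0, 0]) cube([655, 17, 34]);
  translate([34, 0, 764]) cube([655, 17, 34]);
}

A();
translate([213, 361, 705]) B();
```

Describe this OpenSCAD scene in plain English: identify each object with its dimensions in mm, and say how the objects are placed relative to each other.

A is a table with a 1117×774 mm rectangular top, 42 mm thick, top surface at z = 705 mm, supported by four 40×40 mm square legs, each inset 15 mm from the nearest pair of top edges, running from the floor.

B is a picture frame with a 655×730 mm rectangular opening (x by z) and a uniform 34 mm border on every side. Frame depth is 17 mm along y. It is built from two vertical stiles running the full outside height and two horizontal rails spanning the gap between the stiles.

The picture frame is on top of the table.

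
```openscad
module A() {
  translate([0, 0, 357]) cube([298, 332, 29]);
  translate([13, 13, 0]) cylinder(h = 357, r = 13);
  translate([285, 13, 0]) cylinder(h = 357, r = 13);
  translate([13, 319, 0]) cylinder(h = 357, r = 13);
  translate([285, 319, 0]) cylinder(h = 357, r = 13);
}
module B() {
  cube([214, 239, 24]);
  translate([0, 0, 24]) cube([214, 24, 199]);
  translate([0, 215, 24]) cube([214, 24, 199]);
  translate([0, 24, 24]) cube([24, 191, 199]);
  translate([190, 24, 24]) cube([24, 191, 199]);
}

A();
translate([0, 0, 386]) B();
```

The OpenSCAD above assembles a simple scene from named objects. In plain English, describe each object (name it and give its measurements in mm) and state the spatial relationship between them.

A is a four-legged stool. The seat is a 298×332×29 mm slab whose top surface is at z = 386 mm; four round legs, each 26 mm in diameter, run from the floor (z = 0) to the underside of the seat, each leg's axis is inset half a diameter from the nearest pair of seat edges (so the leg's bounding box is flush with the corner).

B is an open storage box with external size 214×239×223 mm and wall thickness 24 mm (the base is also 24 mm thick). The base covers the whole footprint; the four walls stand on the base, with the y-facing walls full-width and the x-facing walls fitting between their inner faces.

The open box is on top of the stool.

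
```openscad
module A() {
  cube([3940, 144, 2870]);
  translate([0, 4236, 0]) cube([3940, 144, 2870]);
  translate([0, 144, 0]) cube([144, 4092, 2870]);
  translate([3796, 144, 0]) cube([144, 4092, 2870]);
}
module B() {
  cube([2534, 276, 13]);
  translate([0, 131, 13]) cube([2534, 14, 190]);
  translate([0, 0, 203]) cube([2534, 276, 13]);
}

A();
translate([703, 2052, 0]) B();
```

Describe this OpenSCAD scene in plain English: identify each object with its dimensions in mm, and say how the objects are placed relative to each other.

A is a box-shaped house frame (walls only): outside footprint 3940×4380 mm, wall height 2870 mm, wall thickness 144 mm. The two y-facing walls run the full x-width; the two x-facing walls fit between the inner faces of the y-facing walls.

B is an I-beam lying along x, 2534 mm long. Overall section height 216 mm. Two flanges 276 mm wide (y) and 13 mm thick, one on the floor and one at the top; a web 14 mm thick runs between them, centred on the flange width.

The I-beam sits inside the house frame, centred.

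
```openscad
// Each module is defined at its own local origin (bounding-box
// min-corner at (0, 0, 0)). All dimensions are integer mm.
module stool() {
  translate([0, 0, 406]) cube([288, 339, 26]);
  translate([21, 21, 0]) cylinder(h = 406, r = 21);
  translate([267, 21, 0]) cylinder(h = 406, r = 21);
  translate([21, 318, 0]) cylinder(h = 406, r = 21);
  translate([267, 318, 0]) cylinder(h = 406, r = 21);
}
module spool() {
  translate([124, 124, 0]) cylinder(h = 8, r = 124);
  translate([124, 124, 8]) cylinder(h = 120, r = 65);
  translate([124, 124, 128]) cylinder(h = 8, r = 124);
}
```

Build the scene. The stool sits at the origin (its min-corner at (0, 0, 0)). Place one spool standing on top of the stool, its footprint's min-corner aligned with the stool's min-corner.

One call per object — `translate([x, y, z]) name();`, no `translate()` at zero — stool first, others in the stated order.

stool();
translate([0, 0, 432]) spool();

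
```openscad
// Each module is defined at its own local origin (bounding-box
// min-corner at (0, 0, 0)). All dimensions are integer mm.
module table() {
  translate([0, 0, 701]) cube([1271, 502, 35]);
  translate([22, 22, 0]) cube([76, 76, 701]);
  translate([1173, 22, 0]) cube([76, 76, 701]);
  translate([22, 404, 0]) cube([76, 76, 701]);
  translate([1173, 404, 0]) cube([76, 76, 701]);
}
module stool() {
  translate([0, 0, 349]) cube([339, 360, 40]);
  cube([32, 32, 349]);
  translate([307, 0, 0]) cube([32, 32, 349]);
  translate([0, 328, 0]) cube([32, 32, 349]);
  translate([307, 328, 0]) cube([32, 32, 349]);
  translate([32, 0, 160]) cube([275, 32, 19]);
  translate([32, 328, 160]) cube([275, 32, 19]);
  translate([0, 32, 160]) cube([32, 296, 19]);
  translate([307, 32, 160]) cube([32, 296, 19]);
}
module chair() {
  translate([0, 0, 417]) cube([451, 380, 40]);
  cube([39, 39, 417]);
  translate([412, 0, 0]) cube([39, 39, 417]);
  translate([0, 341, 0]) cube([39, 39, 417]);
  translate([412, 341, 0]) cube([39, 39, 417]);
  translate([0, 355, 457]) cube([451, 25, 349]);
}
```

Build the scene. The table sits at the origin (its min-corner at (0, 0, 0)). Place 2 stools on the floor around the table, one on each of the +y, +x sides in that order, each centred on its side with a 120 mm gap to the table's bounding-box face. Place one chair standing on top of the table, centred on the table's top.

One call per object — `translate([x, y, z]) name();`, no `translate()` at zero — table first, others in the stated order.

table();
translate([466, 622, 0]) stool();
translate([1391, 71, 0]) stool();
translate([410, 61, 736]) chair();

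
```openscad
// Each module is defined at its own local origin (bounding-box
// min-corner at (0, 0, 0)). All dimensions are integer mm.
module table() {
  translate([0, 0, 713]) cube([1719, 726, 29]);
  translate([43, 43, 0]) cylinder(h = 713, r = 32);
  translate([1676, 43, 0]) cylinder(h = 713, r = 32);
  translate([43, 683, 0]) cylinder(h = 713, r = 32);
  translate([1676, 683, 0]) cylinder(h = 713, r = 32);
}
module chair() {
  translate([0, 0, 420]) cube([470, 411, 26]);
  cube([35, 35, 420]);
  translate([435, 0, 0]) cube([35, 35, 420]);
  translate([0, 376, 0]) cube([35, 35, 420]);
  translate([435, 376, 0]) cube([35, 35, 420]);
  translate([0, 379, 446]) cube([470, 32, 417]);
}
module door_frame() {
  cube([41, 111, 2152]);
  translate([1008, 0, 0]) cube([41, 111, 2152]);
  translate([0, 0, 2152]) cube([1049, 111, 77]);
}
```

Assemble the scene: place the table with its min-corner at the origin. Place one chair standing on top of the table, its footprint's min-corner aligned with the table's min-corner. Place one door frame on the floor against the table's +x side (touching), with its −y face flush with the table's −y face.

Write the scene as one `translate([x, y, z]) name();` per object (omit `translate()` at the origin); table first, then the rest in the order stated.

table();
translate([0, 0, 742]) chair();
translate([1719, 0, 0]) door_frame();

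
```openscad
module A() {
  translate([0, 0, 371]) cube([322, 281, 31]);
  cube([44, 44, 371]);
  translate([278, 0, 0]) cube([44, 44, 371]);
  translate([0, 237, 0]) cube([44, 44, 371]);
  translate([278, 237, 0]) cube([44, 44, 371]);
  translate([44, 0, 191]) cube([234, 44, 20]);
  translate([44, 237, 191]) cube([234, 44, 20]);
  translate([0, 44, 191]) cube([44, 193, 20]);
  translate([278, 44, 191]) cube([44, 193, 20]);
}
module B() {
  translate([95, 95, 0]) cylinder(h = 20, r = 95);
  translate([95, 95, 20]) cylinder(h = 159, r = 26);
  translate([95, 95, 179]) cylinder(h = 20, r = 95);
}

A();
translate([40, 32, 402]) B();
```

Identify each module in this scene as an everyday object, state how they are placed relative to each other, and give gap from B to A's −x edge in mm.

The spool's min-x is at 40; the stool's min-x is 0; gap = 40 mm.

A is a stool. B is a spool. The spool is on top of the stool. The gap from the spool to the stool's −x edge is 40 mm.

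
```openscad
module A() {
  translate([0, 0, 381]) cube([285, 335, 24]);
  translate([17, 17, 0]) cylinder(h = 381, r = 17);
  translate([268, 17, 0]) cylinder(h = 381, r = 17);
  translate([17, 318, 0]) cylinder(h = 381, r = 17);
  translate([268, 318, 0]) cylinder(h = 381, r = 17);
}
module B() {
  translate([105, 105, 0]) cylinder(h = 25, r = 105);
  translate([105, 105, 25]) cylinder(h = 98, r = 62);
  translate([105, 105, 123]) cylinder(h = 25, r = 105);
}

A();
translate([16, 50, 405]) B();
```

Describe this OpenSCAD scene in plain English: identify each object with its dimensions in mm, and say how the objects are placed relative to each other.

A is a four-legged stool. The seat is a 285×335×24 mm slab whose top surface is at z = 405 mm; four round legs, each 34 mm in diameter, run from the floor (z = 0) to the underside of the seat, each leg's axis is inset half a diameter from the nearest pair of seat edges (so the leg's bounding box is flush with the corner).

B is a spool: two coaxial disc flanges of radius 105 mm and thickness 25 mm, joined by a core cylinder of radius 62 mm and height 98 mm. The lower flange rests on z = 0 and the three cylinders share a vertical axis.

The spool is on top of the stool.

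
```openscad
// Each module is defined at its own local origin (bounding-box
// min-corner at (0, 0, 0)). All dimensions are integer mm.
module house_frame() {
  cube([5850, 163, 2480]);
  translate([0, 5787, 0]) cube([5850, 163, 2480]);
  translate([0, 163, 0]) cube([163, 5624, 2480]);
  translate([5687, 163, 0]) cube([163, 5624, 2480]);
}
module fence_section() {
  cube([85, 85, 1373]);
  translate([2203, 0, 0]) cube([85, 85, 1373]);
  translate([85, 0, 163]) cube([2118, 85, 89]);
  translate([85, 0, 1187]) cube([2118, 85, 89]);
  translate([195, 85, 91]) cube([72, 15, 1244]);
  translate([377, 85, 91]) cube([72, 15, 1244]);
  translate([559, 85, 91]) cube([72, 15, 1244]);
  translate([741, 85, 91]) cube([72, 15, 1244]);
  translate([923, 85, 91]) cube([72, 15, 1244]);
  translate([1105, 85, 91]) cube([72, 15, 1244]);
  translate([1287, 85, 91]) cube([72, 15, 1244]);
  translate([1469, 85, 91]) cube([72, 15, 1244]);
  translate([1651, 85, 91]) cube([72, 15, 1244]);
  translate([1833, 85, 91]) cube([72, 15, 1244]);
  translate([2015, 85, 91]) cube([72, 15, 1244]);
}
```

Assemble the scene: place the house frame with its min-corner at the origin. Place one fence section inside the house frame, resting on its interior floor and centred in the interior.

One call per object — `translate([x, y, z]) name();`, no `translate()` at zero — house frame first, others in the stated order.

house_frame();
translate([1781, 2925, 0]) fence_section();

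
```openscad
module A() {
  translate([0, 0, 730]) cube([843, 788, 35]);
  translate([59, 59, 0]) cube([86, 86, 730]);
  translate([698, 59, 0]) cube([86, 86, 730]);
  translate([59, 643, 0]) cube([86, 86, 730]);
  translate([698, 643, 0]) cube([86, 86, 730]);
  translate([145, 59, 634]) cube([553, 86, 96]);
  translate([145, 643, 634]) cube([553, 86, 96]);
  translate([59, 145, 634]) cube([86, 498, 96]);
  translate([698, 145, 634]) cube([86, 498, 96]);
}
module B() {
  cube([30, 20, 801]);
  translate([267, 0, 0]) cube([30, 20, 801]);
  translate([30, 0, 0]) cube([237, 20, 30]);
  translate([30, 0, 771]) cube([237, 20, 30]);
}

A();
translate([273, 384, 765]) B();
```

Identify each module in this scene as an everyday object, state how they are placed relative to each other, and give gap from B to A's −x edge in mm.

The picture frame's min-x is at 273; the table's min-x is 0; gap = 273 mm.

A is a table. B is a picture frame. The picture frame is on top of the table, centred. The gap from the picture frame to the table's −x edge is 273 mm.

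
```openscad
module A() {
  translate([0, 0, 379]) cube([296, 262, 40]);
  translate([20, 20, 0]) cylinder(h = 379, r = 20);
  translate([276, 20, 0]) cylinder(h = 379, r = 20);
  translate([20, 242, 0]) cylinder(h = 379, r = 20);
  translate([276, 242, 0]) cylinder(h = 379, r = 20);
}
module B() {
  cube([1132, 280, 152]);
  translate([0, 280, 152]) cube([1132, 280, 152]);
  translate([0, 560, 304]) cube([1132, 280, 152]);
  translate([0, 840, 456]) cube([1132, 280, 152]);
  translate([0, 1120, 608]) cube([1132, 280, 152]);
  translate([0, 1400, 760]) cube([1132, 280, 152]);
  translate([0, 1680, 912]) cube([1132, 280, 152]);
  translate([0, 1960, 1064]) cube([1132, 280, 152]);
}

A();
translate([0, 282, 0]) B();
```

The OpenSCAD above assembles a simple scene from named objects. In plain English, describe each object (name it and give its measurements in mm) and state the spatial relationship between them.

A is a four-legged stool. The seat is a 296×262×40 mm slab whose top surface is at z = 419 mm; four round legs, each 40 mm in diameter, run from the floor (z = 0) to the underside of the seat, each leg's axis is inset half a diameter from the nearest pair of seat edges (so the leg's bounding box is flush with the corner).

B is a run of 8 identical solid stair steps. Each tread is 1132×280 mm and each step block is 152 mm high. Step 1 rests on the floor; step k is offset from step 1 by (k−1)×280 mm in y and (k−1)×152 mm in z.

The staircase is on the floor beside the stool on its +y side.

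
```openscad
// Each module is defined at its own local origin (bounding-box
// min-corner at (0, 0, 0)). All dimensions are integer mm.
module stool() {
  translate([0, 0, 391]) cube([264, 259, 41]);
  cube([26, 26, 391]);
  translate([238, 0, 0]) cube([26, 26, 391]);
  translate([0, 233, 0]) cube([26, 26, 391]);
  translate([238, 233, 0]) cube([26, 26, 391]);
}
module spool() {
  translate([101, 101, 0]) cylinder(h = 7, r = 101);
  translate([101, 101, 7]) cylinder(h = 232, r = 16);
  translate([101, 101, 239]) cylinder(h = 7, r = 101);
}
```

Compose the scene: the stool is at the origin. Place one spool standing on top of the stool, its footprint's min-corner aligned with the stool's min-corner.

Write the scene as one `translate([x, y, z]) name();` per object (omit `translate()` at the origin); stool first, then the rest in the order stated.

stool();
translate([0, 0, 432]) spool();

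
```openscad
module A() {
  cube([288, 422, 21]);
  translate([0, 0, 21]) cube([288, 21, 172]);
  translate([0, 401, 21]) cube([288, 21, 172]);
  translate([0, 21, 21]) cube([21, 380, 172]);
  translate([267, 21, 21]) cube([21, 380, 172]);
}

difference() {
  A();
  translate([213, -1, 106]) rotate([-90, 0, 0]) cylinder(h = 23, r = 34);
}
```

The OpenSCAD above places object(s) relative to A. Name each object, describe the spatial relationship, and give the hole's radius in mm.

The subtracted cylinder has r = 34 mm.

A is an open box. The open box has a circular hole through its front wall. The hole's radius is 34 mm.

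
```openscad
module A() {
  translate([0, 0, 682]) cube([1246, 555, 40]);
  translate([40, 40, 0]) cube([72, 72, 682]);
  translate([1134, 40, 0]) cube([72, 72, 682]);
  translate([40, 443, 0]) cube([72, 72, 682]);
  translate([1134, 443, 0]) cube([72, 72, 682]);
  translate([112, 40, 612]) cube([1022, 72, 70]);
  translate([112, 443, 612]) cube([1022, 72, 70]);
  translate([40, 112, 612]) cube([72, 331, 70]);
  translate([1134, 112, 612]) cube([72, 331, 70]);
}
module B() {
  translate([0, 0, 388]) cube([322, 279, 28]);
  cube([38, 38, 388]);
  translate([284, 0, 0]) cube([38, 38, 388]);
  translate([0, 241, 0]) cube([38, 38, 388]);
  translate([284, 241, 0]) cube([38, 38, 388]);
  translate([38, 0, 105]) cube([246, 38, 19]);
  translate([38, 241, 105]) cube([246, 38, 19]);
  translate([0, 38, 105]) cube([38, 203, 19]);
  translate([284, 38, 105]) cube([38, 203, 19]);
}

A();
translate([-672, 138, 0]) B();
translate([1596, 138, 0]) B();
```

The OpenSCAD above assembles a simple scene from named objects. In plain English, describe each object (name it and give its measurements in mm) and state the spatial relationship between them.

A is a table: top 1246 mm (x) × 555 mm (y), 40 mm thick, upper face at z = 722 mm, on four 72×72 mm square legs, each inset 40 mm from the nearest pair of top edges, running from z = 0 to the bottom of the top. Four apron rails, 72 mm thick and 70 mm tall, run between adjacent legs with their top edges flush with the underside of the top and their outer faces flush with the legs' outer faces.

B is a four-legged stool. The seat is a 322×279×28 mm slab whose top surface is at z = 416 mm; four square legs, each 38×38 mm in cross-section, run from the floor (z = 0) to the underside of the seat, each flush with a corner of the seat. Four stretchers, 38 mm wide and 19 mm tall, connect adjacent legs with their undersides at z = 105 mm, each running between the inner faces of the legs it joins and aligned with the legs' outer faces on the other axis.

Two stools sit around the table at the −x, +x sides.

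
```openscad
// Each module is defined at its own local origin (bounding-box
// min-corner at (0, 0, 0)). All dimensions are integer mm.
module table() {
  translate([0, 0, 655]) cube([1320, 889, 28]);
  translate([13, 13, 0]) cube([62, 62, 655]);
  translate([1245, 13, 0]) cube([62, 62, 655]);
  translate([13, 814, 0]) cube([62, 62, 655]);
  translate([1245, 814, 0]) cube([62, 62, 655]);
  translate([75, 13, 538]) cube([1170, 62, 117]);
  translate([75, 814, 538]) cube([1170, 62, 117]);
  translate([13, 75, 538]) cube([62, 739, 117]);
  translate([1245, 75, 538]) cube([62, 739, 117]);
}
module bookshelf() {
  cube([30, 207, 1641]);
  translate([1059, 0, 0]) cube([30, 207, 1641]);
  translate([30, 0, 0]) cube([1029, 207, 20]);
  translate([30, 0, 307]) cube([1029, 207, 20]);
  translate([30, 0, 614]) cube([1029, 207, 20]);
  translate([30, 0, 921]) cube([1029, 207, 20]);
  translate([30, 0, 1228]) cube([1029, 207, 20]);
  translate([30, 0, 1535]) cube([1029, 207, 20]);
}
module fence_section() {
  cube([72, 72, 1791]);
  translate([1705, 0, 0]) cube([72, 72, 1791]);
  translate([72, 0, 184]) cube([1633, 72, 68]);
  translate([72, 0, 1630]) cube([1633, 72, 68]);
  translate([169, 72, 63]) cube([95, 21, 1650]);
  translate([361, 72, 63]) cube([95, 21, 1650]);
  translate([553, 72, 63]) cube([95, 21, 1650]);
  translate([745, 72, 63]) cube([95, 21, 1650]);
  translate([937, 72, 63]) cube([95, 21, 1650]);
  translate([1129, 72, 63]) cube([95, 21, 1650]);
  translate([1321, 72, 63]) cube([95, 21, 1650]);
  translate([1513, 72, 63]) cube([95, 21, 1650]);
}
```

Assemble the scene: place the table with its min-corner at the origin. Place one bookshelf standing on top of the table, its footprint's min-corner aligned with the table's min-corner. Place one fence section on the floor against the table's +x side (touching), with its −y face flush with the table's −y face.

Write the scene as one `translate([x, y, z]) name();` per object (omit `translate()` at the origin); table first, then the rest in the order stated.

table();
translate([0, 0, 683]) bookshelf();
translate([1320, 0, 0]) fence_section();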